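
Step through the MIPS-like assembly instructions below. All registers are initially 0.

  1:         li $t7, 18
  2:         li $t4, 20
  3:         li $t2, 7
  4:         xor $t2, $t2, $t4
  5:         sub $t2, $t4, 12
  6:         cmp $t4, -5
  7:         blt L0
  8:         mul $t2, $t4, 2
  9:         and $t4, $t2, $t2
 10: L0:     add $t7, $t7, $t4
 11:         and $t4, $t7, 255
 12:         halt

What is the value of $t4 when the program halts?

58

li $t7, 18 → $t7=18
li $t4, 20 → $t4=20
li $t2, 7 → $t2=7
xor $t2, $t2, $t4 → $t2=7^20=19
sub $t2, $t4, 12 → $t2=20-12=8
cmp $t4, -5  (cmp 20,-5)
blt L0: not taken
mul $t2, $t4, 2 → $t2=20*2=40
and $t4, $t2, $t2 → $t4=40&40=40
add $t7, $t7, $t4 → $t7=18+40=58
and $t4, $t7, 255 → $t4=58&255=58
halt.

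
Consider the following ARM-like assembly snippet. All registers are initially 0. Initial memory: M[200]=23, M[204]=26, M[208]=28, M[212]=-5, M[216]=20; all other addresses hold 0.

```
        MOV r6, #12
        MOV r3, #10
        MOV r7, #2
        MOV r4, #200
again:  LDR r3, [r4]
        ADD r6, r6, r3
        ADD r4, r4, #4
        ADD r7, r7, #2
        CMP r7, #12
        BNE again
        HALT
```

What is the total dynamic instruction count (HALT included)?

35

MOV r6, #12 → r6=12
MOV r3, #10 → r3=10
MOV r7, #2 → r7=2
MOV r4, #200 → r4=200
LDR r3, [r4] → r3=M[200]=23
ADD r6, r6, r3 → r6=12+23=35
ADD r4, r4, #4 → r4=200+4=204
ADD r7, r7, #2 → r7=2+2=4
CMP r7, #12  (cmp 4,12)
BNE again: taken
LDR r3, [r4] → r3=M[204]=26
ADD r6, r6, r3 → r6=35+26=61
ADD r4, r4, #4 → r4=204+4=208
ADD r7, r7, #2 → r7=4+2=6
CMP r7, #12  (cmp 6,12)
BNE again: taken
LDR r3, [r4] → r3=M[208]=28
ADD r6, r6, r3 → r6=61+28=89
ADD r4, r4, #4 → r4=208+4=212
ADD r7, r7, #2 → r7=6+2=8
CMP r7, #12  (cmp 8,12)
BNE again: taken
LDR r3, [r4] → r3=M[212]=-5
ADD r6, r6, r3 → r6=89+(-5)=84
ADD r4, r4, #4 → r4=212+4=216
ADD r7, r7, #2 → r7=8+2=10
CMP r7, #12  (cmp 10,12)
BNE again: taken
LDR r3, [r4] → r3=M[216]=20
ADD r6, r6, r3 → r6=84+20=104
ADD r4, r4, #4 → r4=216+4=220
ADD r7, r7, #2 → r7=10+2=12
CMP r7, #12  (cmp 12,12)
BNE again: not taken
halt.
Total executed instructions: 35.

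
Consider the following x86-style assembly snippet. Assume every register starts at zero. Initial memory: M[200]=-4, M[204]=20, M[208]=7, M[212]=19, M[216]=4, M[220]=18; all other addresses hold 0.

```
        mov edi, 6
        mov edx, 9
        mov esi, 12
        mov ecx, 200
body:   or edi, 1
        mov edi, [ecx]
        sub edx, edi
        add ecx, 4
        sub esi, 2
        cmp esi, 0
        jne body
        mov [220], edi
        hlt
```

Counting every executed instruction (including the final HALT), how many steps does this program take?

edi=6
edx=9
esi=12
ecx=200
edi=6|1=7
edi=M[200]=-4
edx=9-(-4)=13
ecx=200+4=204
esi=12-2=10
cmp esi, 0  (cmp 10,0)
jne body: taken
edi=(-4)|1=-3
edi=M[204]=20
edx=13-20=-7
ecx=204+4=208
esi=10-2=8
cmp esi, 0  (cmp 8,0)
jne body: taken
edi=20|1=21
edi=M[208]=7
edx=(-7)-7=-14
ecx=208+4=212
esi=8-2=6
cmp esi, 0  (cmp 6,0)
jne body: taken
edi=7|1=7
edi=M[212]=19
edx=(-14)-19=-33
ecx=212+4=216
esi=6-2=4
cmp esi, 0  (cmp 4,0)
jne body: taken
edi=19|1=19
edi=M[216]=4
edx=(-33)-4=-37
ecx=216+4=220
esi=4-2=2
cmp esi, 0  (cmp 2,0)
jne body: taken
edi=4|1=5
edi=M[220]=18
edx=(-37)-18=-55
ecx=220+4=224
esi=2-2=0
cmp esi, 0  (cmp 0,0)
jne body: not taken
mov [220], edi → M[220]=18
halt.
Total executed instructions: 48.

48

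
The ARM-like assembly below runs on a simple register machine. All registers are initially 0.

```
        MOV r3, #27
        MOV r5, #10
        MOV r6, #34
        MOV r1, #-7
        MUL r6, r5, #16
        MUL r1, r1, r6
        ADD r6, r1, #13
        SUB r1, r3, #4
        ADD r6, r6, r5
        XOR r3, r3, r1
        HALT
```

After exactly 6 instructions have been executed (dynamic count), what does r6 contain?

160

after MOV r3, #27: r3=27
after MOV r5, #10: r5=10
after MOV r6, #34: r6=34
after MOV r1, #-7: r1=-7
after MUL r6, r5, #16: r6=10*16=160
after MUL r1, r1, r6: r1=(-7)*160=-1120
After step 6: r6 = 160.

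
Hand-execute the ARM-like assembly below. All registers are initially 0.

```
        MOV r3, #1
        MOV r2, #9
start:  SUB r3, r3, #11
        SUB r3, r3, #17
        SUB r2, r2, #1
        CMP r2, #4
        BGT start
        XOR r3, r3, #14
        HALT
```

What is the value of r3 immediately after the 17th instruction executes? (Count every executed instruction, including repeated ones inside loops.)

MOV r3, #1 → r3=1
MOV r2, #9 → r2=9
SUB r3, r3, #11 → r3=1-11=-10
SUB r3, r3, #17 → r3=(-10)-17=-27
SUB r2, r2, #1 → r2=9-1=8
CMP r2, #4  (cmp 8,4)
BGT start: taken
SUB r3, r3, #11 → r3=(-27)-11=-38
SUB r3, r3, #17 → r3=(-38)-17=-55
SUB r2, r2, #1 → r2=8-1=7
CMP r2, #4  (cmp 7,4)
BGT start: taken
SUB r3, r3, #11 → r3=(-55)-11=-66
SUB r3, r3, #17 → r3=(-66)-17=-83
SUB r2, r2, #1 → r2=7-1=6
CMP r2, #4  (cmp 6,4)
BGT start: taken
After step 17: r3 = -83.

-83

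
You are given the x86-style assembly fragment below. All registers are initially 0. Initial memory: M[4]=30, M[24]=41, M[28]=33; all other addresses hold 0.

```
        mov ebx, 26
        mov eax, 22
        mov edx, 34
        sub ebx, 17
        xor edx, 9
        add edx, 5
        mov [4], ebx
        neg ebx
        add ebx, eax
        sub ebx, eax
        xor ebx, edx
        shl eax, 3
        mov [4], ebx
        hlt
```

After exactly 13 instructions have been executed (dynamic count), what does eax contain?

ebx=26
eax=22
edx=34
ebx=26-17=9
edx=34^9=43
edx=43+5=48
mov [4], ebx → M[4]=9
ebx=-(9)=-9
ebx=(-9)+22=13
ebx=13-22=-9
ebx=(-9)^48=-57
eax=22<<3=176
mov [4], ebx → M[4]=-57
After step 13: eax = 176.

176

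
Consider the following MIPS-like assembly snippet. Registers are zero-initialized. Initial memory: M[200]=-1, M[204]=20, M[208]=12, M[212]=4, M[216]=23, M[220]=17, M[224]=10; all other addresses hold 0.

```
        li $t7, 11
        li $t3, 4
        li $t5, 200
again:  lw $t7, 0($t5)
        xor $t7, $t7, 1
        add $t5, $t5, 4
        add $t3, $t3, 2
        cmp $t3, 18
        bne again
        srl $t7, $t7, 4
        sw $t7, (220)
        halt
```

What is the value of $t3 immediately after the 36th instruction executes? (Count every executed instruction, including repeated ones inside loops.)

after li $t7, 11: $t7=11
after li $t3, 4: $t3=4
after li $t5, 200: $t5=200
after lw $t7, 0($t5): $t7=M[200]=-1
after xor $t7, $t7, 1: $t7=(-1)^1=-2
after add $t5, $t5, 4: $t5=200+4=204
after add $t3, $t3, 2: $t3=4+2=6
cmp $t3, 18  (cmp 6,18)
bne again: taken
after lw $t7, 0($t5): $t7=M[204]=20
after xor $t7, $t7, 1: $t7=20^1=21
after add $t5, $t5, 4: $t5=204+4=208
after add $t3, $t3, 2: $t3=6+2=8
cmp $t3, 18  (cmp 8,18)
bne again: taken
after lw $t7, 0($t5): $t7=M[208]=12
after xor $t7, $t7, 1: $t7=12^1=13
after add $t5, $t5, 4: $t5=208+4=212
after add $t3, $t3, 2: $t3=8+2=10
cmp $t3, 18  (cmp 10,18)
bne again: taken
after lw $t7, 0($t5): $t7=M[212]=4
after xor $t7, $t7, 1: $t7=4^1=5
after add $t5, $t5, 4: $t5=212+4=216
after add $t3, $t3, 2: $t3=10+2=12
cmp $t3, 18  (cmp 12,18)
bne again: taken
after lw $t7, 0($t5): $t7=M[216]=23
after xor $t7, $t7, 1: $t7=23^1=22
after add $t5, $t5, 4: $t5=216+4=220
after add $t3, $t3, 2: $t3=12+2=14
cmp $t3, 18  (cmp 14,18)
bne again: taken
after lw $t7, 0($t5): $t7=M[220]=17
after xor $t7, $t7, 1: $t7=17^1=16
after add $t5, $t5, 4: $t5=220+4=224
After step 36: $t3 = 14.

14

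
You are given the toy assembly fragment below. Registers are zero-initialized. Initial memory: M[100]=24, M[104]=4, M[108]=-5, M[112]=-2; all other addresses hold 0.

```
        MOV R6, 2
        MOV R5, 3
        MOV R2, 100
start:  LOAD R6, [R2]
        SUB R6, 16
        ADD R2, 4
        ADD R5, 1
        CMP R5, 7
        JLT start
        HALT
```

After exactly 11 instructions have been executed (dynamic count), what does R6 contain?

MOV R6, 2 → R6=2
MOV R5, 3 → R5=3
MOV R2, 100 → R2=100
LOAD R6, [R2] → R6=M[100]=24
SUB R6, 16 → R6=24-16=8
ADD R2, 4 → R2=100+4=104
ADD R5, 1 → R5=3+1=4
CMP R5, 7  (cmp 4,7)
JLT start: taken
LOAD R6, [R2] → R6=M[104]=4
SUB R6, 16 → R6=4-16=-12
After step 11: R6 = -12.

-12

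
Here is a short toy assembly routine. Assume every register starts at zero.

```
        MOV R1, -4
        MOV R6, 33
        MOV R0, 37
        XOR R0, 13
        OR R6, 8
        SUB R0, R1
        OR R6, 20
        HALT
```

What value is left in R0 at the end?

MOV R1, -4 → R1=-4
MOV R6, 33 → R6=33
MOV R0, 37 → R0=37
XOR R0, 13 → R0=37^13=40
OR R6, 8 → R6=33|8=41
SUB R0, R1 → R0=40-(-4)=44
OR R6, 20 → R6=41|20=61
halt.

44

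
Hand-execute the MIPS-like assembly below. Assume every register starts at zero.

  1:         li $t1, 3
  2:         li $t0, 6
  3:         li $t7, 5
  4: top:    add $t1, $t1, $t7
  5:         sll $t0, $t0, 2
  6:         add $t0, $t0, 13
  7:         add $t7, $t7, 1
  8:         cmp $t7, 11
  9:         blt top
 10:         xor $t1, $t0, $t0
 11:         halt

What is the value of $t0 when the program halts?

42321

$t1=3
$t0=6
$t7=5
$t1=3+5=8
$t0=6<<2=24
$t0=24+13=37
$t7=5+1=6
cmp $t7, 11  (cmp 6,11)
blt top: taken
$t1=8+6=14
$t0=37<<2=148
$t0=148+13=161
$t7=6+1=7
cmp $t7, 11  (cmp 7,11)
blt top: taken
$t1=14+7=21
$t0=161<<2=644
$t0=644+13=657
$t7=7+1=8
cmp $t7, 11  (cmp 8,11)
blt top: taken
$t1=21+8=29
$t0=657<<2=2628
$t0=2628+13=2641
$t7=8+1=9
cmp $t7, 11  (cmp 9,11)
blt top: taken
$t1=29+9=38
$t0=2641<<2=10564
$t0=10564+13=10577
$t7=9+1=10
cmp $t7, 11  (cmp 10,11)
blt top: taken
$t1=38+10=48
$t0=10577<<2=42308
$t0=42308+13=42321
$t7=10+1=11
cmp $t7, 11  (cmp 11,11)
blt top: not taken
$t1=42321^42321=0
halt.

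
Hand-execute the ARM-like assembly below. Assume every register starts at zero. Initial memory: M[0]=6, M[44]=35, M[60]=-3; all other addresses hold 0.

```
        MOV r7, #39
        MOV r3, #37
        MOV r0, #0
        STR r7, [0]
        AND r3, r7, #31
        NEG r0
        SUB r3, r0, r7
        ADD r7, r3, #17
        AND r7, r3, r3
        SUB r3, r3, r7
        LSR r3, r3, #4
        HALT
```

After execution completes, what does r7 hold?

-39

r7=39
r3=37
r0=0
STR r7, [0] → M[0]=39
r3=39&31=7
r0=-(0)=0
r3=0-39=-39
r7=(-39)+17=-22
r7=(-39)&(-39)=-39
r3=(-39)-(-39)=0
r3=0>>4=0
halt.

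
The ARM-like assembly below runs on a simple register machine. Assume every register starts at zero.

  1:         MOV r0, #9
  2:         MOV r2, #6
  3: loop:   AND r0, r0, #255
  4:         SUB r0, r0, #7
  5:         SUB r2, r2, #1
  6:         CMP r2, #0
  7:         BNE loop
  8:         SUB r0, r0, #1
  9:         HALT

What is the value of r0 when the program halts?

222

after MOV r0, #9: r0=9
after MOV r2, #6: r2=6
after AND r0, r0, #255: r0=9&255=9
after SUB r0, r0, #7: r0=9-7=2
after SUB r2, r2, #1: r2=6-1=5
CMP r2, #0  (cmp 5,0)
BNE loop: taken
after AND r0, r0, #255: r0=2&255=2
after SUB r0, r0, #7: r0=2-7=-5
after SUB r2, r2, #1: r2=5-1=4
CMP r2, #0  (cmp 4,0)
BNE loop: taken
after AND r0, r0, #255: r0=(-5)&255=251
after SUB r0, r0, #7: r0=251-7=244
after SUB r2, r2, #1: r2=4-1=3
CMP r2, #0  (cmp 3,0)
BNE loop: taken
after AND r0, r0, #255: r0=244&255=244
after SUB r0, r0, #7: r0=244-7=237
after SUB r2, r2, #1: r2=3-1=2
CMP r2, #0  (cmp 2,0)
BNE loop: taken
after AND r0, r0, #255: r0=237&255=237
after SUB r0, r0, #7: r0=237-7=230
after SUB r2, r2, #1: r2=2-1=1
CMP r2, #0  (cmp 1,0)
BNE loop: taken
after AND r0, r0, #255: r0=230&255=230
after SUB r0, r0, #7: r0=230-7=223
after SUB r2, r2, #1: r2=1-1=0
CMP r2, #0  (cmp 0,0)
BNE loop: not taken
after SUB r0, r0, #1: r0=223-1=222
halt.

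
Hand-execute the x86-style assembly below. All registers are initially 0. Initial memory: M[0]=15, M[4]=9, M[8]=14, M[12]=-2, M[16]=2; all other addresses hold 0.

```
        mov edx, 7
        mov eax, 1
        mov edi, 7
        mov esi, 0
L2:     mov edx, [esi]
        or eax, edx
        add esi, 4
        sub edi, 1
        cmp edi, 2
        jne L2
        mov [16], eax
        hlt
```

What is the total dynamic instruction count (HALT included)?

36

mov edx, 7 → edx=7
mov eax, 1 → eax=1
mov edi, 7 → edi=7
mov esi, 0 → esi=0
mov edx, [esi] → edx=M[0]=15
or eax, edx → eax=1|15=15
add esi, 4 → esi=0+4=4
sub edi, 1 → edi=7-1=6
cmp edi, 2  (cmp 6,2)
jne L2: taken
mov edx, [esi] → edx=M[4]=9
or eax, edx → eax=15|9=15
add esi, 4 → esi=4+4=8
sub edi, 1 → edi=6-1=5
cmp edi, 2  (cmp 5,2)
jne L2: taken
mov edx, [esi] → edx=M[8]=14
or eax, edx → eax=15|14=15
add esi, 4 → esi=8+4=12
sub edi, 1 → edi=5-1=4
cmp edi, 2  (cmp 4,2)
jne L2: taken
mov edx, [esi] → edx=M[12]=-2
or eax, edx → eax=15|(-2)=-1
add esi, 4 → esi=12+4=16
sub edi, 1 → edi=4-1=3
cmp edi, 2  (cmp 3,2)
jne L2: taken
mov edx, [esi] → edx=M[16]=2
or eax, edx → eax=(-1)|2=-1
add esi, 4 → esi=16+4=20
sub edi, 1 → edi=3-1=2
cmp edi, 2  (cmp 2,2)
jne L2: not taken
mov [16], eax → M[16]=-1
halt.
Total executed instructions: 36.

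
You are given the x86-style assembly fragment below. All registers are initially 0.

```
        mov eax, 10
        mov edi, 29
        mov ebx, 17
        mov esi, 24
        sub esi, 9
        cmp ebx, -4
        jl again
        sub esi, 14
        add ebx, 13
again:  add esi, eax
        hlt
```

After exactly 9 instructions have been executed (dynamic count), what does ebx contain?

30

mov eax, 10 → eax=10
mov edi, 29 → edi=29
mov ebx, 17 → ebx=17
mov esi, 24 → esi=24
sub esi, 9 → esi=24-9=15
cmp ebx, -4  (cmp 17,-4)
jl again: not taken
sub esi, 14 → esi=15-14=1
add ebx, 13 → ebx=17+13=30
After step 9: ebx = 30.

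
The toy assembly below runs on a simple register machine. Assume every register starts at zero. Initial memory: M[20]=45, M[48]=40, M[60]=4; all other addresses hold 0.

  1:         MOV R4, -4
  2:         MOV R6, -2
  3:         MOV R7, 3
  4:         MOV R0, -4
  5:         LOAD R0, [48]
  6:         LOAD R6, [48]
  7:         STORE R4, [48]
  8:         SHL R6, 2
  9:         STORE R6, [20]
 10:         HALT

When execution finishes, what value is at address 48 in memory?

after MOV R4, -4: R4=-4
after MOV R6, -2: R6=-2
after MOV R7, 3: R7=3
after MOV R0, -4: R0=-4
after LOAD R0, [48]: R0=M[48]=40
after LOAD R6, [48]: R6=M[48]=40
STORE R4, [48] → M[48]=-4
after SHL R6, 2: R6=40<<2=160
STORE R6, [20] → M[20]=160
halt.

-4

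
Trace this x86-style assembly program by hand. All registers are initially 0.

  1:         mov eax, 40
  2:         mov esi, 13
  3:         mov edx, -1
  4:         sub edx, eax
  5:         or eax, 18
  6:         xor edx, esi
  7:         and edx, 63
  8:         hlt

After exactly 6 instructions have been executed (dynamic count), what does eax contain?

eax=40
esi=13
edx=-1
edx=(-1)-40=-41
eax=40|18=58
edx=(-41)^13=-38
After step 6: eax = 58.

58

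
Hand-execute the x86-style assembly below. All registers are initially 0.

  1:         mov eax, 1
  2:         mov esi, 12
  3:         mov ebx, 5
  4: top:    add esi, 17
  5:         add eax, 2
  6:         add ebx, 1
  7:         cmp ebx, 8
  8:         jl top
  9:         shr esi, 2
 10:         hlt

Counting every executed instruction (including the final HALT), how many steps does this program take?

after mov eax, 1: eax=1
after mov esi, 12: esi=12
after mov ebx, 5: ebx=5
after add esi, 17: esi=12+17=29
after add eax, 2: eax=1+2=3
after add ebx, 1: ebx=5+1=6
cmp ebx, 8  (cmp 6,8)
jl top: taken
after add esi, 17: esi=29+17=46
after add eax, 2: eax=3+2=5
after add ebx, 1: ebx=6+1=7
cmp ebx, 8  (cmp 7,8)
jl top: taken
after add esi, 17: esi=46+17=63
after add eax, 2: eax=5+2=7
after add ebx, 1: ebx=7+1=8
cmp ebx, 8  (cmp 8,8)
jl top: not taken
after shr esi, 2: esi=63>>2=15
halt.
Total executed instructions: 20.

20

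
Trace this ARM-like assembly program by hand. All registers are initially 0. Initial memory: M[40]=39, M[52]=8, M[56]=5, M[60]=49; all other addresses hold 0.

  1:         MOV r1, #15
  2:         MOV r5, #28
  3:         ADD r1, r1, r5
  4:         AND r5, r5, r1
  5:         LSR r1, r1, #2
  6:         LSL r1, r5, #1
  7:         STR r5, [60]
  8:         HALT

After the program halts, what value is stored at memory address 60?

8

MOV r1, #15 → r1=15
MOV r5, #28 → r5=28
ADD r1, r1, r5 → r1=15+28=43
AND r5, r5, r1 → r5=28&43=8
LSR r1, r1, #2 → r1=43>>2=10
LSL r1, r5, #1 → r1=8<<1=16
STR r5, [60] → M[60]=8
halt.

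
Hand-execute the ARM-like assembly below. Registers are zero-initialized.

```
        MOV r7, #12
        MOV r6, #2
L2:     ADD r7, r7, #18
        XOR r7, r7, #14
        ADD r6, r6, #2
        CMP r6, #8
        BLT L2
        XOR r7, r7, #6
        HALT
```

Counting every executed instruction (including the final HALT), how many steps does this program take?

r7=12
r6=2
r7=12+18=30
r7=30^14=16
r6=2+2=4
CMP r6, #8  (cmp 4,8)
BLT L2: taken
r7=16+18=34
r7=34^14=44
r6=4+2=6
CMP r6, #8  (cmp 6,8)
BLT L2: taken
r7=44+18=62
r7=62^14=48
r6=6+2=8
CMP r6, #8  (cmp 8,8)
BLT L2: not taken
r7=48^6=54
halt.
Total executed instructions: 19.

19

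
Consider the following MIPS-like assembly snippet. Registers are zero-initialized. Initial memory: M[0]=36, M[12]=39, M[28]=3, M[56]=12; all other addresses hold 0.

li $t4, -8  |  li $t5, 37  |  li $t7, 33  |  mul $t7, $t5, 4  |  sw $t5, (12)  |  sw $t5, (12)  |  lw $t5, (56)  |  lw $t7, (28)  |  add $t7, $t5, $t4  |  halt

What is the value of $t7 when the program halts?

after li $t4, -8: $t4=-8
after li $t5, 37: $t5=37
after li $t7, 33: $t7=33
after mul $t7, $t5, 4: $t7=37*4=148
sw $t5, (12) → M[12]=37
sw $t5, (12) → M[12]=37
after lw $t5, (56): $t5=M[56]=12
after lw $t7, (28): $t7=M[28]=3
after add $t7, $t5, $t4: $t7=12+(-8)=4
halt.

4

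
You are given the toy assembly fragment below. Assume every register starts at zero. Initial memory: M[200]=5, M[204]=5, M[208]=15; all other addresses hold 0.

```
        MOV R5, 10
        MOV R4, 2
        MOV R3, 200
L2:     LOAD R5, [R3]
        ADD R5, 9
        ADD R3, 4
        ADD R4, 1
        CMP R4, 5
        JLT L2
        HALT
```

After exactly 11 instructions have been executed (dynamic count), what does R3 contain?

204

MOV R5, 10 → R5=10
MOV R4, 2 → R4=2
MOV R3, 200 → R3=200
LOAD R5, [R3] → R5=M[200]=5
ADD R5, 9 → R5=5+9=14
ADD R3, 4 → R3=200+4=204
ADD R4, 1 → R4=2+1=3
CMP R4, 5  (cmp 3,5)
JLT L2: taken
LOAD R5, [R3] → R5=M[204]=5
ADD R5, 9 → R5=5+9=14
After step 11: R3 = 204.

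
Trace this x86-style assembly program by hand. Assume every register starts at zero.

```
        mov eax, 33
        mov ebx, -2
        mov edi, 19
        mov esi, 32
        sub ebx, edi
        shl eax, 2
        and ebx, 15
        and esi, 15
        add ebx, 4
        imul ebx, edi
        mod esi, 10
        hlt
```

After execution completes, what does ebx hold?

eax=33
ebx=-2
edi=19
esi=32
ebx=(-2)-19=-21
eax=33<<2=132
ebx=(-21)&15=11
esi=32&15=0
ebx=11+4=15
ebx=15*19=285
esi=0%10=0
halt.

285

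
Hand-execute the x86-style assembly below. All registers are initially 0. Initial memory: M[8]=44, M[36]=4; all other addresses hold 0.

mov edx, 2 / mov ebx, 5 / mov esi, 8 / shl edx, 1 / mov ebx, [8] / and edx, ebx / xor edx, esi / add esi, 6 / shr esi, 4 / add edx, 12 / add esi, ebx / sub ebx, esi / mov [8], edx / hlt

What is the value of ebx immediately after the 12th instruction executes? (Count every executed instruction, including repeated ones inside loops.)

0

mov edx, 2 → edx=2
mov ebx, 5 → ebx=5
mov esi, 8 → esi=8
shl edx, 1 → edx=2<<1=4
mov ebx, [8] → ebx=M[8]=44
and edx, ebx → edx=4&44=4
xor edx, esi → edx=4^8=12
add esi, 6 → esi=8+6=14
shr esi, 4 → esi=14>>4=0
add edx, 12 → edx=12+12=24
add esi, ebx → esi=0+44=44
sub ebx, esi → ebx=44-44=0
After step 12: ebx = 0.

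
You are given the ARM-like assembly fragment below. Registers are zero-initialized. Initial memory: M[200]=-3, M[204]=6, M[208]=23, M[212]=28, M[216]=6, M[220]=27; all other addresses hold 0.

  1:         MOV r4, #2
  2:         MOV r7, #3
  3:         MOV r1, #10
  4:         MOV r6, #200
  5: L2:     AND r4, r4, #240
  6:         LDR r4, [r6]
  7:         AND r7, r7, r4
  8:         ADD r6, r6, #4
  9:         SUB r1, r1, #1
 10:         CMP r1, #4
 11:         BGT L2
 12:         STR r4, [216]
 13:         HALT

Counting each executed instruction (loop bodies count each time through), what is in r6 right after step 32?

216

MOV r4, #2 → r4=2
MOV r7, #3 → r7=3
MOV r1, #10 → r1=10
MOV r6, #200 → r6=200
AND r4, r4, #240 → r4=2&240=0
LDR r4, [r6] → r4=M[200]=-3
AND r7, r7, r4 → r7=3&(-3)=1
ADD r6, r6, #4 → r6=200+4=204
SUB r1, r1, #1 → r1=10-1=9
CMP r1, #4  (cmp 9,4)
BGT L2: taken
AND r4, r4, #240 → r4=(-3)&240=240
LDR r4, [r6] → r4=M[204]=6
AND r7, r7, r4 → r7=1&6=0
ADD r6, r6, #4 → r6=204+4=208
SUB r1, r1, #1 → r1=9-1=8
CMP r1, #4  (cmp 8,4)
BGT L2: taken
AND r4, r4, #240 → r4=6&240=0
LDR r4, [r6] → r4=M[208]=23
AND r7, r7, r4 → r7=0&23=0
ADD r6, r6, #4 → r6=208+4=212
SUB r1, r1, #1 → r1=8-1=7
CMP r1, #4  (cmp 7,4)
BGT L2: taken
AND r4, r4, #240 → r4=23&240=16
LDR r4, [r6] → r4=M[212]=28
AND r7, r7, r4 → r7=0&28=0
ADD r6, r6, #4 → r6=212+4=216
SUB r1, r1, #1 → r1=7-1=6
CMP r1, #4  (cmp 6,4)
BGT L2: taken
After step 32: r6 = 216.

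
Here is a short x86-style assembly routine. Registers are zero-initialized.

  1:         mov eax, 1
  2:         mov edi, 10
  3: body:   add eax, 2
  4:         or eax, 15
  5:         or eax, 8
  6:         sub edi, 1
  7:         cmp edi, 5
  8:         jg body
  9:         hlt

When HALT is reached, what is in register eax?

79

eax=1
edi=10
eax=1+2=3
eax=3|15=15
eax=15|8=15
edi=10-1=9
cmp edi, 5  (cmp 9,5)
jg body: taken
eax=15+2=17
eax=17|15=31
eax=31|8=31
edi=9-1=8
cmp edi, 5  (cmp 8,5)
jg body: taken
eax=31+2=33
eax=33|15=47
eax=47|8=47
edi=8-1=7
cmp edi, 5  (cmp 7,5)
jg body: taken
eax=47+2=49
eax=49|15=63
eax=63|8=63
edi=7-1=6
cmp edi, 5  (cmp 6,5)
jg body: taken
eax=63+2=65
eax=65|15=79
eax=79|8=79
edi=6-1=5
cmp edi, 5  (cmp 5,5)
jg body: not taken
halt.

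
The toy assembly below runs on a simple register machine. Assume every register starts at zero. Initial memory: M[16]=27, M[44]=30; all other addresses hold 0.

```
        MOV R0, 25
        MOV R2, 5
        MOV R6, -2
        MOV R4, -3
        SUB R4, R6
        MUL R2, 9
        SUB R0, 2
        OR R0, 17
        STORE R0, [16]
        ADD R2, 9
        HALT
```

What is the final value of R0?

23

after MOV R0, 25: R0=25
after MOV R2, 5: R2=5
after MOV R6, -2: R6=-2
after MOV R4, -3: R4=-3
after SUB R4, R6: R4=(-3)-(-2)=-1
after MUL R2, 9: R2=5*9=45
after SUB R0, 2: R0=25-2=23
after OR R0, 17: R0=23|17=23
STORE R0, [16] → M[16]=23
after ADD R2, 9: R2=45+9=54
halt.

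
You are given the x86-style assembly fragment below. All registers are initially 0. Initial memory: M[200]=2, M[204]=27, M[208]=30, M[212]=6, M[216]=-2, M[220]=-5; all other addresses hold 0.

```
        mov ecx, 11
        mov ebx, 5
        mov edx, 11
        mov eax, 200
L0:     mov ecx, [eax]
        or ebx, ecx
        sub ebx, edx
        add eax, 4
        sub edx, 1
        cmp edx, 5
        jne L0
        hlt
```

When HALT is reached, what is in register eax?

mov ecx, 11 → ecx=11
mov ebx, 5 → ebx=5
mov edx, 11 → edx=11
mov eax, 200 → eax=200
mov ecx, [eax] → ecx=M[200]=2
or ebx, ecx → ebx=5|2=7
sub ebx, edx → ebx=7-11=-4
add eax, 4 → eax=200+4=204
sub edx, 1 → edx=11-1=10
cmp edx, 5  (cmp 10,5)
jne L0: taken
mov ecx, [eax] → ecx=M[204]=27
or ebx, ecx → ebx=(-4)|27=-1
sub ebx, edx → ebx=(-1)-10=-11
add eax, 4 → eax=204+4=208
sub edx, 1 → edx=10-1=9
cmp edx, 5  (cmp 9,5)
jne L0: taken
mov ecx, [eax] → ecx=M[208]=30
or ebx, ecx → ebx=(-11)|30=-1
sub ebx, edx → ebx=(-1)-9=-10
add eax, 4 → eax=208+4=212
sub edx, 1 → edx=9-1=8
cmp edx, 5  (cmp 8,5)
jne L0: taken
mov ecx, [eax] → ecx=M[212]=6
or ebx, ecx → ebx=(-10)|6=-10
sub ebx, edx → ebx=(-10)-8=-18
add eax, 4 → eax=212+4=216
sub edx, 1 → edx=8-1=7
cmp edx, 5  (cmp 7,5)
jne L0: taken
mov ecx, [eax] → ecx=M[216]=-2
or ebx, ecx → ebx=(-18)|(-2)=-2
sub ebx, edx → ebx=(-2)-7=-9
add eax, 4 → eax=216+4=220
sub edx, 1 → edx=7-1=6
cmp edx, 5  (cmp 6,5)
jne L0: taken
mov ecx, [eax] → ecx=M[220]=-5
or ebx, ecx → ebx=(-9)|(-5)=-1
sub ebx, edx → ebx=(-1)-6=-7
add eax, 4 → eax=220+4=224
sub edx, 1 → edx=6-1=5
cmp edx, 5  (cmp 5,5)
jne L0: not taken
halt.

224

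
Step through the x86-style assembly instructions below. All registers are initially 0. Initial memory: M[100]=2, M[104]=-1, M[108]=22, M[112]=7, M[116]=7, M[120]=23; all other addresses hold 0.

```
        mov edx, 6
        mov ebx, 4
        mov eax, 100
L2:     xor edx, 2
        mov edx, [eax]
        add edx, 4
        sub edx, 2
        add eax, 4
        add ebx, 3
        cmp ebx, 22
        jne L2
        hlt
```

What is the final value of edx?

after mov edx, 6: edx=6
after mov ebx, 4: ebx=4
after mov eax, 100: eax=100
after xor edx, 2: edx=6^2=4
after mov edx, [eax]: edx=M[100]=2
after add edx, 4: edx=2+4=6
after sub edx, 2: edx=6-2=4
after add eax, 4: eax=100+4=104
after add ebx, 3: ebx=4+3=7
cmp ebx, 22  (cmp 7,22)
jne L2: taken
after xor edx, 2: edx=4^2=6
after mov edx, [eax]: edx=M[104]=-1
after add edx, 4: edx=(-1)+4=3
after sub edx, 2: edx=3-2=1
after add eax, 4: eax=104+4=108
after add ebx, 3: ebx=7+3=10
cmp ebx, 22  (cmp 10,22)
jne L2: taken
after xor edx, 2: edx=1^2=3
after mov edx, [eax]: edx=M[108]=22
after add edx, 4: edx=22+4=26
after sub edx, 2: edx=26-2=24
after add eax, 4: eax=108+4=112
after add ebx, 3: ebx=10+3=13
cmp ebx, 22  (cmp 13,22)
jne L2: taken
after xor edx, 2: edx=24^2=26
after mov edx, [eax]: edx=M[112]=7
after add edx, 4: edx=7+4=11
after sub edx, 2: edx=11-2=9
after add eax, 4: eax=112+4=116
after add ebx, 3: ebx=13+3=16
cmp ebx, 22  (cmp 16,22)
jne L2: taken
after xor edx, 2: edx=9^2=11
after mov edx, [eax]: edx=M[116]=7
after add edx, 4: edx=7+4=11
after sub edx, 2: edx=11-2=9
after add eax, 4: eax=116+4=120
after add ebx, 3: ebx=16+3=19
cmp ebx, 22  (cmp 19,22)
jne L2: taken
after xor edx, 2: edx=9^2=11
after mov edx, [eax]: edx=M[120]=23
after add edx, 4: edx=23+4=27
after sub edx, 2: edx=27-2=25
after add eax, 4: eax=120+4=124
after add ebx, 3: ebx=19+3=22
cmp ebx, 22  (cmp 22,22)
jne L2: not taken
halt.

25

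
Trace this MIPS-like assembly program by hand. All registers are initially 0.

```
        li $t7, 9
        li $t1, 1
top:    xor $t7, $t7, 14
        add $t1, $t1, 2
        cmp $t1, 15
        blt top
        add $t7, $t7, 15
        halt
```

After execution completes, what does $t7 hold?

22

after li $t7, 9: $t7=9
after li $t1, 1: $t1=1
after xor $t7, $t7, 14: $t7=9^14=7
after add $t1, $t1, 2: $t1=1+2=3
cmp $t1, 15  (cmp 3,15)
blt top: taken
after xor $t7, $t7, 14: $t7=7^14=9
after add $t1, $t1, 2: $t1=3+2=5
cmp $t1, 15  (cmp 5,15)
blt top: taken
after xor $t7, $t7, 14: $t7=9^14=7
after add $t1, $t1, 2: $t1=5+2=7
cmp $t1, 15  (cmp 7,15)
blt top: taken
after xor $t7, $t7, 14: $t7=7^14=9
after add $t1, $t1, 2: $t1=7+2=9
cmp $t1, 15  (cmp 9,15)
blt top: taken
after xor $t7, $t7, 14: $t7=9^14=7
after add $t1, $t1, 2: $t1=9+2=11
cmp $t1, 15  (cmp 11,15)
blt top: taken
after xor $t7, $t7, 14: $t7=7^14=9
after add $t1, $t1, 2: $t1=11+2=13
cmp $t1, 15  (cmp 13,15)
blt top: taken
after xor $t7, $t7, 14: $t7=9^14=7
after add $t1, $t1, 2: $t1=13+2=15
cmp $t1, 15  (cmp 15,15)
blt top: not taken
after add $t7, $t7, 15: $t7=7+15=22
halt.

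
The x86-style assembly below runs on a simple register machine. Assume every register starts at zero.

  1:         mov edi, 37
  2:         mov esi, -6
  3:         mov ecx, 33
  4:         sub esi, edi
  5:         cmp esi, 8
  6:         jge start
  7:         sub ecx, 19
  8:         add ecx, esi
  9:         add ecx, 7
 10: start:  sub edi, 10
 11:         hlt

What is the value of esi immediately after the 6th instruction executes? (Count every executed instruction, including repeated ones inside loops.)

-43

after mov edi, 37: edi=37
after mov esi, -6: esi=-6
after mov ecx, 33: ecx=33
after sub esi, edi: esi=(-6)-37=-43
cmp esi, 8  (cmp -43,8)
jge start: not taken
After step 6: esi = -43.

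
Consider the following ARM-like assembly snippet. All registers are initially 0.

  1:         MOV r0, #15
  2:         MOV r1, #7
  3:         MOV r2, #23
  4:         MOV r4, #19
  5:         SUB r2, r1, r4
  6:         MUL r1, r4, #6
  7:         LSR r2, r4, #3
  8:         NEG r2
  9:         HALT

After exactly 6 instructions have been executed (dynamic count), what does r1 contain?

MOV r0, #15 → r0=15
MOV r1, #7 → r1=7
MOV r2, #23 → r2=23
MOV r4, #19 → r4=19
SUB r2, r1, r4 → r2=7-19=-12
MUL r1, r4, #6 → r1=19*6=114
After step 6: r1 = 114.

114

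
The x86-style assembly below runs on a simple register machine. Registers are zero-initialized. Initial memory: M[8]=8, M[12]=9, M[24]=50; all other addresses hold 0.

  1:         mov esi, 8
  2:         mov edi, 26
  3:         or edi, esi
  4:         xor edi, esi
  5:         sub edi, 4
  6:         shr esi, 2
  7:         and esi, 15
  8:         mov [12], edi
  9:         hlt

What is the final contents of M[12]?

14

esi=8
edi=26
edi=26|8=26
edi=26^8=18
edi=18-4=14
esi=8>>2=2
esi=2&15=2
mov [12], edi → M[12]=14
halt.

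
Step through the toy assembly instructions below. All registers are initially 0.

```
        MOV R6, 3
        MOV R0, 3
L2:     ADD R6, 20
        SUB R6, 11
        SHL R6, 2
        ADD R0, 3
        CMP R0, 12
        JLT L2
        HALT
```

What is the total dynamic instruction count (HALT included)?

21

R6=3
R0=3
R6=3+20=23
R6=23-11=12
R6=12<<2=48
R0=3+3=6
CMP R0, 12  (cmp 6,12)
JLT L2: taken
R6=48+20=68
R6=68-11=57
R6=57<<2=228
R0=6+3=9
CMP R0, 12  (cmp 9,12)
JLT L2: taken
R6=228+20=248
R6=248-11=237
R6=237<<2=948
R0=9+3=12
CMP R0, 12  (cmp 12,12)
JLT L2: not taken
halt.
Total executed instructions: 21.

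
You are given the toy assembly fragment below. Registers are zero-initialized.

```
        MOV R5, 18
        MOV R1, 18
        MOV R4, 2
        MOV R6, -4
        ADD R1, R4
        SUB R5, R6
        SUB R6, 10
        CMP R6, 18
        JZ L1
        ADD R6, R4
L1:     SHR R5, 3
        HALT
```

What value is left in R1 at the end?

R5=18
R1=18
R4=2
R6=-4
R1=18+2=20
R5=18-(-4)=22
R6=(-4)-10=-14
CMP R6, 18  (cmp -14,18)
JZ L1: not taken
R6=(-14)+2=-12
R5=22>>3=2
halt.

20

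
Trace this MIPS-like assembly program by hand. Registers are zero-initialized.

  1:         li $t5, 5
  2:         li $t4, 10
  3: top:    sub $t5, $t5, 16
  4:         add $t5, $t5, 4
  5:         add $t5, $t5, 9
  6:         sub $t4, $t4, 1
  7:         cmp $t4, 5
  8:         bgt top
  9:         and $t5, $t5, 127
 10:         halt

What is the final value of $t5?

118

$t5=5
$t4=10
$t5=5-16=-11
$t5=(-11)+4=-7
$t5=(-7)+9=2
$t4=10-1=9
cmp $t4, 5  (cmp 9,5)
bgt top: taken
$t5=2-16=-14
$t5=(-14)+4=-10
$t5=(-10)+9=-1
$t4=9-1=8
cmp $t4, 5  (cmp 8,5)
bgt top: taken
$t5=(-1)-16=-17
$t5=(-17)+4=-13
$t5=(-13)+9=-4
$t4=8-1=7
cmp $t4, 5  (cmp 7,5)
bgt top: taken
$t5=(-4)-16=-20
$t5=(-20)+4=-16
$t5=(-16)+9=-7
$t4=7-1=6
cmp $t4, 5  (cmp 6,5)
bgt top: taken
$t5=(-7)-16=-23
$t5=(-23)+4=-19
$t5=(-19)+9=-10
$t4=6-1=5
cmp $t4, 5  (cmp 5,5)
bgt top: not taken
$t5=(-10)&127=118
halt.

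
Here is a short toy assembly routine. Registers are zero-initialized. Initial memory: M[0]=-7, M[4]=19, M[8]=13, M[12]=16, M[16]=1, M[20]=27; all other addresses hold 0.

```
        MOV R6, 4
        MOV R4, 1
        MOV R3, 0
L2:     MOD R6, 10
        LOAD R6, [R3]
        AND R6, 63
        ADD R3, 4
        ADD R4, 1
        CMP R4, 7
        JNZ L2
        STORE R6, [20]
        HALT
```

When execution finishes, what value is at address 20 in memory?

27

after MOV R6, 4: R6=4
after MOV R4, 1: R4=1
after MOV R3, 0: R3=0
after MOD R6, 10: R6=4%10=4
after LOAD R6, [R3]: R6=M[0]=-7
after AND R6, 63: R6=(-7)&63=57
after ADD R3, 4: R3=0+4=4
after ADD R4, 1: R4=1+1=2
CMP R4, 7  (cmp 2,7)
JNZ L2: taken
after MOD R6, 10: R6=57%10=7
after LOAD R6, [R3]: R6=M[4]=19
after AND R6, 63: R6=19&63=19
after ADD R3, 4: R3=4+4=8
after ADD R4, 1: R4=2+1=3
CMP R4, 7  (cmp 3,7)
JNZ L2: taken
after MOD R6, 10: R6=19%10=9
after LOAD R6, [R3]: R6=M[8]=13
after AND R6, 63: R6=13&63=13
after ADD R3, 4: R3=8+4=12
after ADD R4, 1: R4=3+1=4
CMP R4, 7  (cmp 4,7)
JNZ L2: taken
after MOD R6, 10: R6=13%10=3
after LOAD R6, [R3]: R6=M[12]=16
after AND R6, 63: R6=16&63=16
after ADD R3, 4: R3=12+4=16
after ADD R4, 1: R4=4+1=5
CMP R4, 7  (cmp 5,7)
JNZ L2: taken
after MOD R6, 10: R6=16%10=6
after LOAD R6, [R3]: R6=M[16]=1
after AND R6, 63: R6=1&63=1
after ADD R3, 4: R3=16+4=20
after ADD R4, 1: R4=5+1=6
CMP R4, 7  (cmp 6,7)
JNZ L2: taken
after MOD R6, 10: R6=1%10=1
after LOAD R6, [R3]: R6=M[20]=27
after AND R6, 63: R6=27&63=27
after ADD R3, 4: R3=20+4=24
after ADD R4, 1: R4=6+1=7
CMP R4, 7  (cmp 7,7)
JNZ L2: not taken
STORE R6, [20] → M[20]=27
halt.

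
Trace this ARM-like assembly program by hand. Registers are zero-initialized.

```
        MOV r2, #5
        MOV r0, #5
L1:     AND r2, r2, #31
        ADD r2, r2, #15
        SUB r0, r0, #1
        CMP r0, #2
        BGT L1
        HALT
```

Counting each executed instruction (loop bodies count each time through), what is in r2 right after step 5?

MOV r2, #5 → r2=5
MOV r0, #5 → r0=5
AND r2, r2, #31 → r2=5&31=5
ADD r2, r2, #15 → r2=5+15=20
SUB r0, r0, #1 → r0=5-1=4
After step 5: r2 = 20.

20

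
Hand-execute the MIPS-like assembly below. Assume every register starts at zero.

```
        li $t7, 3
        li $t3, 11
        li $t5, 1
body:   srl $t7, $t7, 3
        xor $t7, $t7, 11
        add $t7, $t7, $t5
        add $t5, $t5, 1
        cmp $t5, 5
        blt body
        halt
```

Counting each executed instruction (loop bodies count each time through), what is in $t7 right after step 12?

after li $t7, 3: $t7=3
after li $t3, 11: $t3=11
after li $t5, 1: $t5=1
after srl $t7, $t7, 3: $t7=3>>3=0
after xor $t7, $t7, 11: $t7=0^11=11
after add $t7, $t7, $t5: $t7=11+1=12
after add $t5, $t5, 1: $t5=1+1=2
cmp $t5, 5  (cmp 2,5)
blt body: taken
after srl $t7, $t7, 3: $t7=12>>3=1
after xor $t7, $t7, 11: $t7=1^11=10
after add $t7, $t7, $t5: $t7=10+2=12
After step 12: $t7 = 12.

12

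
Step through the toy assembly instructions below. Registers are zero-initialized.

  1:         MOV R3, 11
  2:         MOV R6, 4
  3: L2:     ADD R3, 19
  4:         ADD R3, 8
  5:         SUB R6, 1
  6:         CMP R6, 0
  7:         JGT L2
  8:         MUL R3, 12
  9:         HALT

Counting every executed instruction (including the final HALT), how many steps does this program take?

R3=11
R6=4
R3=11+19=30
R3=30+8=38
R6=4-1=3
CMP R6, 0  (cmp 3,0)
JGT L2: taken
R3=38+19=57
R3=57+8=65
R6=3-1=2
CMP R6, 0  (cmp 2,0)
JGT L2: taken
R3=65+19=84
R3=84+8=92
R6=2-1=1
CMP R6, 0  (cmp 1,0)
JGT L2: taken
R3=92+19=111
R3=111+8=119
R6=1-1=0
CMP R6, 0  (cmp 0,0)
JGT L2: not taken
R3=119*12=1428
halt.
Total executed instructions: 24.

24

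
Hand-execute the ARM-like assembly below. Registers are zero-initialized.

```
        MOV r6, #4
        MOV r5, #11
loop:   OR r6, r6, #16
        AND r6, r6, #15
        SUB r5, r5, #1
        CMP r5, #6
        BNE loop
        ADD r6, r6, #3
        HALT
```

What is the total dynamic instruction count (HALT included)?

29

after MOV r6, #4: r6=4
after MOV r5, #11: r5=11
after OR r6, r6, #16: r6=4|16=20
after AND r6, r6, #15: r6=20&15=4
after SUB r5, r5, #1: r5=11-1=10
CMP r5, #6  (cmp 10,6)
BNE loop: taken
after OR r6, r6, #16: r6=4|16=20
after AND r6, r6, #15: r6=20&15=4
after SUB r5, r5, #1: r5=10-1=9
CMP r5, #6  (cmp 9,6)
BNE loop: taken
after OR r6, r6, #16: r6=4|16=20
after AND r6, r6, #15: r6=20&15=4
after SUB r5, r5, #1: r5=9-1=8
CMP r5, #6  (cmp 8,6)
BNE loop: taken
after OR r6, r6, #16: r6=4|16=20
after AND r6, r6, #15: r6=20&15=4
after SUB r5, r5, #1: r5=8-1=7
CMP r5, #6  (cmp 7,6)
BNE loop: taken
after OR r6, r6, #16: r6=4|16=20
after AND r6, r6, #15: r6=20&15=4
after SUB r5, r5, #1: r5=7-1=6
CMP r5, #6  (cmp 6,6)
BNE loop: not taken
after ADD r6, r6, #3: r6=4+3=7
halt.
Total executed instructions: 29.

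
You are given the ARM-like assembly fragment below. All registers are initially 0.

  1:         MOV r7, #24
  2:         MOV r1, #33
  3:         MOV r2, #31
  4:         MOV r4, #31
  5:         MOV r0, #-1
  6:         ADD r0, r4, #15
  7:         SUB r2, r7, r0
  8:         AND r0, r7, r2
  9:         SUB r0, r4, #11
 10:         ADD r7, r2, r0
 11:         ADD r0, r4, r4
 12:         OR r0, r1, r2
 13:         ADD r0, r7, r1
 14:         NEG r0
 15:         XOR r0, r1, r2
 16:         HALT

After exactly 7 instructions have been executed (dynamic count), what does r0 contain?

46

after MOV r7, #24: r7=24
after MOV r1, #33: r1=33
after MOV r2, #31: r2=31
after MOV r4, #31: r4=31
after MOV r0, #-1: r0=-1
after ADD r0, r4, #15: r0=31+15=46
after SUB r2, r7, r0: r2=24-46=-22
After step 7: r0 = 46.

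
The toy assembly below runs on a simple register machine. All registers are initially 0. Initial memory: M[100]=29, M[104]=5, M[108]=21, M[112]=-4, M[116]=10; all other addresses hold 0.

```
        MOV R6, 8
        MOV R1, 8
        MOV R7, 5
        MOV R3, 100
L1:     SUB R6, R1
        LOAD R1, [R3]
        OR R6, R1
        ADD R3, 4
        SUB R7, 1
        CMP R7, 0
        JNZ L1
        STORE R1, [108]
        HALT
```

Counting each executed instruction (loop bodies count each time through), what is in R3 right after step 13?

104

MOV R6, 8 → R6=8
MOV R1, 8 → R1=8
MOV R7, 5 → R7=5
MOV R3, 100 → R3=100
SUB R6, R1 → R6=8-8=0
LOAD R1, [R3] → R1=M[100]=29
OR R6, R1 → R6=0|29=29
ADD R3, 4 → R3=100+4=104
SUB R7, 1 → R7=5-1=4
CMP R7, 0  (cmp 4,0)
JNZ L1: taken
SUB R6, R1 → R6=29-29=0
LOAD R1, [R3] → R1=M[104]=5
After step 13: R3 = 104.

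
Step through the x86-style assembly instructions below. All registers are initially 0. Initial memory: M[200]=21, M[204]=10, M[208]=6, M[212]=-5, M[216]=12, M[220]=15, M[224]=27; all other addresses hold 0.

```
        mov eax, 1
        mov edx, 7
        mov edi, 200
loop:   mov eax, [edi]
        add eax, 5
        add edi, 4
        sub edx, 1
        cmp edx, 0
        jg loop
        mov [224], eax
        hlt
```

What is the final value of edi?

after mov eax, 1: eax=1
after mov edx, 7: edx=7
after mov edi, 200: edi=200
after mov eax, [edi]: eax=M[200]=21
after add eax, 5: eax=21+5=26
after add edi, 4: edi=200+4=204
after sub edx, 1: edx=7-1=6
cmp edx, 0  (cmp 6,0)
jg loop: taken
after mov eax, [edi]: eax=M[204]=10
after add eax, 5: eax=10+5=15
after add edi, 4: edi=204+4=208
after sub edx, 1: edx=6-1=5
cmp edx, 0  (cmp 5,0)
jg loop: taken
after mov eax, [edi]: eax=M[208]=6
after add eax, 5: eax=6+5=11
after add edi, 4: edi=208+4=212
after sub edx, 1: edx=5-1=4
cmp edx, 0  (cmp 4,0)
jg loop: taken
after mov eax, [edi]: eax=M[212]=-5
after add eax, 5: eax=(-5)+5=0
after add edi, 4: edi=212+4=216
after sub edx, 1: edx=4-1=3
cmp edx, 0  (cmp 3,0)
jg loop: taken
after mov eax, [edi]: eax=M[216]=12
after add eax, 5: eax=12+5=17
after add edi, 4: edi=216+4=220
after sub edx, 1: edx=3-1=2
cmp edx, 0  (cmp 2,0)
jg loop: taken
after mov eax, [edi]: eax=M[220]=15
after add eax, 5: eax=15+5=20
after add edi, 4: edi=220+4=224
after sub edx, 1: edx=2-1=1
cmp edx, 0  (cmp 1,0)
jg loop: taken
after mov eax, [edi]: eax=M[224]=27
after add eax, 5: eax=27+5=32
after add edi, 4: edi=224+4=228
after sub edx, 1: edx=1-1=0
cmp edx, 0  (cmp 0,0)
jg loop: not taken
mov [224], eax → M[224]=32
halt.

228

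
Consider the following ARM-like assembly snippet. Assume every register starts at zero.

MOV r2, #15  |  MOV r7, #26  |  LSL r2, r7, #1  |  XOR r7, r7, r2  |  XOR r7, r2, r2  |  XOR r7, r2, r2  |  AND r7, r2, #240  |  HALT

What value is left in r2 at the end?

after MOV r2, #15: r2=15
after MOV r7, #26: r7=26
after LSL r2, r7, #1: r2=26<<1=52
after XOR r7, r7, r2: r7=26^52=46
after XOR r7, r2, r2: r7=52^52=0
after XOR r7, r2, r2: r7=52^52=0
after AND r7, r2, #240: r7=52&240=48
halt.

52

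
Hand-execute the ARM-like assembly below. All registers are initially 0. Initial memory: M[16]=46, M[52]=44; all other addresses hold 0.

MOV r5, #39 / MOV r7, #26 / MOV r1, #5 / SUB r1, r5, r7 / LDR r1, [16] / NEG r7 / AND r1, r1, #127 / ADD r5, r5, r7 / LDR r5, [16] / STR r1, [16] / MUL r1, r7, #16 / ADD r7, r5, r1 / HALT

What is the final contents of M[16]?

46

r5=39
r7=26
r1=5
r1=39-26=13
r1=M[16]=46
r7=-(26)=-26
r1=46&127=46
r5=39+(-26)=13
r5=M[16]=46
STR r1, [16] → M[16]=46
r1=(-26)*16=-416
r7=46+(-416)=-370
halt.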